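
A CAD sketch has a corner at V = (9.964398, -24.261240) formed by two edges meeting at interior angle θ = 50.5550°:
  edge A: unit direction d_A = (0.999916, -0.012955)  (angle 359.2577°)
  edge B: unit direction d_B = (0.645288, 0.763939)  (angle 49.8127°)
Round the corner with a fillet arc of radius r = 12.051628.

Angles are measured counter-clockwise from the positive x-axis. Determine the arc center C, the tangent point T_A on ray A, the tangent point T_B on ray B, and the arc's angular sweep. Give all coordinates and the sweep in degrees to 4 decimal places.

center=(35.6397,-12.5413) T_A=(35.4836,-24.5919) T_B=(26.4330,-4.7645) sweep=129.4450

bisector direction at 24.5352° = (0.909706,0.415252)
center distance |VC| = r/sin(θ/2) = 12.051628/sin(25.2775°) = 28.223768
C = V + |VC|·bis = (35.6397,-12.5413)
T_A = V + ((C−V)·d_A)·d_A = V + 25.5214·d_A = (35.4836,-24.5919)
T_B = V + ((C−V)·d_B)·d_B = V + 25.5214·d_B = (26.4330,-4.7645)
sweep = 180° − θ = 129.4450°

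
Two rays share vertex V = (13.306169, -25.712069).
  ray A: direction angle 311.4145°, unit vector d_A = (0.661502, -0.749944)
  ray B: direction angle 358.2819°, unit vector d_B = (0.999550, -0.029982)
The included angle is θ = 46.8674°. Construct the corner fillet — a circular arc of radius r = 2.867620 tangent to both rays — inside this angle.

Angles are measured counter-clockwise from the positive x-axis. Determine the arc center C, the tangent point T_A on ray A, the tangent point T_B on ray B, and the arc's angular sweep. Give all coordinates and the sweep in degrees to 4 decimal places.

bisector direction at 334.8482° = (0.905185,-0.425018)
center distance |VC| = r/sin(θ/2) = 2.867620/sin(23.4337°) = 7.210735
C = V + |VC|·bis = (19.8332,-28.7768)
T_A = V + ((C−V)·d_A)·d_A = V + 6.6160·d_A = (17.6827,-30.6737)
T_B = V + ((C−V)·d_B)·d_B = V + 6.6160·d_B = (19.9192,-25.9104)
sweep = 180° − θ = 133.1326°

center=(19.8332,-28.7768) T_A=(17.6827,-30.6737) T_B=(19.9192,-25.9104) sweep=133.1326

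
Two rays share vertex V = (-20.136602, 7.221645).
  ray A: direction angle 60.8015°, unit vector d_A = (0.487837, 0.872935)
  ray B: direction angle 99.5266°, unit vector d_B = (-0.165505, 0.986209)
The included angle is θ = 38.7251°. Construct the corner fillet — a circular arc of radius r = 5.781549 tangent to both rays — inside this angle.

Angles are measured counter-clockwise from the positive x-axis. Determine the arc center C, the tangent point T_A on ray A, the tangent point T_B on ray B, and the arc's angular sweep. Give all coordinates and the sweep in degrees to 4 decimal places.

center=(-17.1577,24.4035) T_A=(-12.1108,21.5831) T_B=(-22.8595,23.4467) sweep=141.2749

bisector direction at 80.1641° = (0.170828,0.985301)
center distance |VC| = r/sin(θ/2) = 5.781549/sin(19.3625°) = 17.438227
C = V + |VC|·bis = (-17.1577,24.4035)
T_A = V + ((C−V)·d_A)·d_A = V + 16.4519·d_A = (-12.1108,21.5831)
T_B = V + ((C−V)·d_B)·d_B = V + 16.4519·d_B = (-22.8595,23.4467)
sweep = 180° − θ = 141.2749°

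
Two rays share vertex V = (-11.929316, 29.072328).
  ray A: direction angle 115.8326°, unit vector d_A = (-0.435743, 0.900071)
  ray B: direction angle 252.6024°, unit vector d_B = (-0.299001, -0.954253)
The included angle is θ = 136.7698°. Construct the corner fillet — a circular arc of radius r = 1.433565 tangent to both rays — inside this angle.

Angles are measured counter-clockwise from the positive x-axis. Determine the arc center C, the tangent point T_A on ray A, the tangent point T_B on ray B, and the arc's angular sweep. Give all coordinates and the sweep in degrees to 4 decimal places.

bisector direction at 184.2175° = (-0.997292,-0.073543)
center distance |VC| = r/sin(θ/2) = 1.433565/sin(68.3849°) = 1.541999
C = V + |VC|·bis = (-13.4671,28.9589)
T_A = V + ((C−V)·d_A)·d_A = V + 0.5680·d_A = (-12.1768,29.5836)
T_B = V + ((C−V)·d_B)·d_B = V + 0.5680·d_B = (-12.0992,28.5303)
sweep = 180° − θ = 43.2302°

center=(-13.4671,28.9589) T_A=(-12.1768,29.5836) T_B=(-12.0992,28.5303) sweep=43.2302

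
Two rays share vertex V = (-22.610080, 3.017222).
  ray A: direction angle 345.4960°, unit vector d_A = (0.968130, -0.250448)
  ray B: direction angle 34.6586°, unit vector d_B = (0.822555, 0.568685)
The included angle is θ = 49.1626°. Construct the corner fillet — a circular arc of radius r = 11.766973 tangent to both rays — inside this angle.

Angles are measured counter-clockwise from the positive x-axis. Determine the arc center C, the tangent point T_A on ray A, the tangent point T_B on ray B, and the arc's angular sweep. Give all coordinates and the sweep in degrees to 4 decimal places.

center=(5.2406,7.9668) T_A=(2.2936,-3.4252) T_B=(-1.4511,17.6458) sweep=130.8374

bisector direction at 10.0773° = (0.984573,0.174977)
center distance |VC| = r/sin(θ/2) = 11.766973/sin(24.5813°) = 28.287080
C = V + |VC|·bis = (5.2406,7.9668)
T_A = V + ((C−V)·d_A)·d_A = V + 25.7235·d_A = (2.2936,-3.4252)
T_B = V + ((C−V)·d_B)·d_B = V + 25.7235·d_B = (-1.4511,17.6458)
sweep = 180° − θ = 130.8374°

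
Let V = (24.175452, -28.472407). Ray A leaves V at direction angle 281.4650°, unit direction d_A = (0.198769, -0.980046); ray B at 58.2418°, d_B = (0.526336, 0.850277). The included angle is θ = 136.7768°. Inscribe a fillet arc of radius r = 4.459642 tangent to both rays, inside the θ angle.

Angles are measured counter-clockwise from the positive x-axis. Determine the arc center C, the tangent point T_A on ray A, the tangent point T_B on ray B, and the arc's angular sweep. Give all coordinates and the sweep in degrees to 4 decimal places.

bisector direction at 349.8534° = (0.984360,-0.176167)
center distance |VC| = r/sin(θ/2) = 4.459642/sin(68.3884°) = 4.796851
C = V + |VC|·bis = (28.8973,-29.3175)
T_A = V + ((C−V)·d_A)·d_A = V + 1.7667·d_A = (24.5266,-30.2039)
T_B = V + ((C−V)·d_B)·d_B = V + 1.7667·d_B = (25.1054,-26.9702)
sweep = 180° − θ = 43.2232°

center=(28.8973,-29.3175) T_A=(24.5266,-30.2039) T_B=(25.1054,-26.9702) sweep=43.2232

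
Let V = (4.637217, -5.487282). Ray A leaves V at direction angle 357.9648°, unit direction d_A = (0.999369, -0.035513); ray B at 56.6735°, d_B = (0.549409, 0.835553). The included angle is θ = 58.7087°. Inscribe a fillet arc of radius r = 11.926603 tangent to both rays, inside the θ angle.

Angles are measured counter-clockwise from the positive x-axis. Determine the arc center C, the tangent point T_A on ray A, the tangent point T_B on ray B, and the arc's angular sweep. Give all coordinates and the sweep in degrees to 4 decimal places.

center=(26.2532,5.6787) T_A=(25.8296,-6.2404) T_B=(16.2879,12.2313) sweep=121.2913

bisector direction at 27.3192° = (0.888464,0.458947)
center distance |VC| = r/sin(θ/2) = 11.926603/sin(29.3544°) = 24.329606
C = V + |VC|·bis = (26.2532,5.6787)
T_A = V + ((C−V)·d_A)·d_A = V + 21.2058·d_A = (25.8296,-6.2404)
T_B = V + ((C−V)·d_B)·d_B = V + 21.2058·d_B = (16.2879,12.2313)
sweep = 180° − θ = 121.2913°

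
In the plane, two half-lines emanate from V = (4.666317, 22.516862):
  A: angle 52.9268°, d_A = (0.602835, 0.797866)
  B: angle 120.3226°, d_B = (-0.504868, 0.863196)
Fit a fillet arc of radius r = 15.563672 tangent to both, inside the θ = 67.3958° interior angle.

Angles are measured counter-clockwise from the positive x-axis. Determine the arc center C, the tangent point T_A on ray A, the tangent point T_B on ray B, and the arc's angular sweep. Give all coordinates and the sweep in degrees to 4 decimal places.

center=(6.3179,50.5203) T_A=(18.7356,41.1379) T_B=(-7.1166,42.6627) sweep=112.6042

bisector direction at 86.6247° = (0.058876,0.998265)
center distance |VC| = r/sin(θ/2) = 15.563672/sin(33.6979°) = 28.052057
C = V + |VC|·bis = (6.3179,50.5203)
T_A = V + ((C−V)·d_A)·d_A = V + 23.3386·d_A = (18.7356,41.1379)
T_B = V + ((C−V)·d_B)·d_B = V + 23.3386·d_B = (-7.1166,42.6627)
sweep = 180° − θ = 112.6042°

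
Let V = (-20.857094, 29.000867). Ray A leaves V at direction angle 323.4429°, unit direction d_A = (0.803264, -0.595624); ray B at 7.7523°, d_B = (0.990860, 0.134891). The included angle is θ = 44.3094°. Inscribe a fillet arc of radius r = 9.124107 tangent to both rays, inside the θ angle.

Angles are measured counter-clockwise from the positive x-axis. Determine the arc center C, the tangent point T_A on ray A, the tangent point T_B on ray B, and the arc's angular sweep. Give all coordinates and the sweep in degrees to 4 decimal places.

bisector direction at 345.5976° = (0.968573,-0.248730)
center distance |VC| = r/sin(θ/2) = 9.124107/sin(22.1547°) = 24.194903
C = V + |VC|·bis = (2.5774,22.9829)
T_A = V + ((C−V)·d_A)·d_A = V + 22.4086·d_A = (-2.8571,15.6538)
T_B = V + ((C−V)·d_B)·d_B = V + 22.4086·d_B = (1.3467,32.0236)
sweep = 180° − θ = 135.6906°

center=(2.5774,22.9829) T_A=(-2.8571,15.6538) T_B=(1.3467,32.0236) sweep=135.6906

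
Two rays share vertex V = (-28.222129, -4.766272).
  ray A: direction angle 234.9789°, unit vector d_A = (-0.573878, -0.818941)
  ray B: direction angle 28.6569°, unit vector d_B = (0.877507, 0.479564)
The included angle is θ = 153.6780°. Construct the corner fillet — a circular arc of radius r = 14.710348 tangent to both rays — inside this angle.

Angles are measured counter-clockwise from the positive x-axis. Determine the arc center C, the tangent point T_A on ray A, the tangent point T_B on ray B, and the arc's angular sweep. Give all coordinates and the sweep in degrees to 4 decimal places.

bisector direction at 311.8179° = (0.666765,-0.745268)
center distance |VC| = r/sin(θ/2) = 14.710348/sin(76.8390°) = 15.107151
C = V + |VC|·bis = (-18.1492,-16.0251)
T_A = V + ((C−V)·d_A)·d_A = V + 3.4397·d_A = (-30.1961,-7.5832)
T_B = V + ((C−V)·d_B)·d_B = V + 3.4397·d_B = (-25.2038,-3.1167)
sweep = 180° − θ = 26.3220°

center=(-18.1492,-16.0251) T_A=(-30.1961,-7.5832) T_B=(-25.2038,-3.1167) sweep=26.3220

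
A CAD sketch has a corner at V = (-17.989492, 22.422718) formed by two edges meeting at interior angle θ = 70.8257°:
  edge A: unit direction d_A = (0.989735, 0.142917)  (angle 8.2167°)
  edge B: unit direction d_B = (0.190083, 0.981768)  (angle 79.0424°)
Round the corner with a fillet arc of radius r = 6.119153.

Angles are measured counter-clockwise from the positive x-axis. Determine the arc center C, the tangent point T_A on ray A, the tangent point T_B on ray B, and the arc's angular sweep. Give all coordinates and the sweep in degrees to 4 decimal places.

center=(-10.3460,29.7091) T_A=(-9.4714,23.6527) T_B=(-16.3536,30.8722) sweep=109.1743

bisector direction at 43.6295° = (0.723816,0.689993)
center distance |VC| = r/sin(θ/2) = 6.119153/sin(35.4128°) = 10.560023
C = V + |VC|·bis = (-10.3460,29.7091)
T_A = V + ((C−V)·d_A)·d_A = V + 8.6064·d_A = (-9.4714,23.6527)
T_B = V + ((C−V)·d_B)·d_B = V + 8.6064·d_B = (-16.3536,30.8722)
sweep = 180° − θ = 109.1743°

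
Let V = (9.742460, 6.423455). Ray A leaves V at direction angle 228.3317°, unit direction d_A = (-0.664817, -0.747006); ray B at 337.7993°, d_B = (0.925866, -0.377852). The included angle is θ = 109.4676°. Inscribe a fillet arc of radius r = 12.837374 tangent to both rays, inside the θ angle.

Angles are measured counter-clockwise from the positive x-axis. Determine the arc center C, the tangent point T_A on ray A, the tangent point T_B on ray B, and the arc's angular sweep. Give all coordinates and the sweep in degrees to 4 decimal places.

center=(13.2968,-8.8924) T_A=(3.7072,-0.3579) T_B=(18.1475,2.9933) sweep=70.5324

bisector direction at 283.0655° = (0.226065,-0.974112)
center distance |VC| = r/sin(θ/2) = 12.837374/sin(54.7338°) = 15.722859
C = V + |VC|·bis = (13.2968,-8.8924)
T_A = V + ((C−V)·d_A)·d_A = V + 9.0780·d_A = (3.7072,-0.3579)
T_B = V + ((C−V)·d_B)·d_B = V + 9.0780·d_B = (18.1475,2.9933)
sweep = 180° − θ = 70.5324°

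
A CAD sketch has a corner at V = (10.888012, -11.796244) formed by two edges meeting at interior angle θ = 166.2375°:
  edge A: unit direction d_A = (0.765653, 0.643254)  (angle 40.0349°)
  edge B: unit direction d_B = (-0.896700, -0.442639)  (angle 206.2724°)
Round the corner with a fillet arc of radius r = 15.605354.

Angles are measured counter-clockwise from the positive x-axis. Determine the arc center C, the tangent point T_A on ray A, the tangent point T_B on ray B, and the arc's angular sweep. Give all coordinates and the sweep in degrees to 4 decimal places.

center=(2.2917,1.3635) T_A=(12.3299,-10.5848) T_B=(9.1993,-12.6299) sweep=13.7625

bisector direction at 123.1536° = (-0.546886,0.837207)
center distance |VC| = r/sin(θ/2) = 15.605354/sin(83.1188°) = 15.718581
C = V + |VC|·bis = (2.2917,1.3635)
T_A = V + ((C−V)·d_A)·d_A = V + 1.8833·d_A = (12.3299,-10.5848)
T_B = V + ((C−V)·d_B)·d_B = V + 1.8833·d_B = (9.1993,-12.6299)
sweep = 180° − θ = 13.7625°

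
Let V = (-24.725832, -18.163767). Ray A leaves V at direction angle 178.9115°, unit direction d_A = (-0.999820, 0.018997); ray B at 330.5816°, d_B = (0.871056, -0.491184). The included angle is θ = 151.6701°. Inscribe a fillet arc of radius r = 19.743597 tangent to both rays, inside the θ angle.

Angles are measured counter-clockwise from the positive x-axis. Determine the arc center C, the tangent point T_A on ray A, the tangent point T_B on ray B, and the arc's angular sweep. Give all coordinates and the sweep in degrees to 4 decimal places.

bisector direction at 254.7465° = (-0.263089,-0.964771)
center distance |VC| = r/sin(θ/2) = 19.743597/sin(75.8350°) = 20.362721
C = V + |VC|·bis = (-30.0830,-37.8091)
T_A = V + ((C−V)·d_A)·d_A = V + 4.9830·d_A = (-29.7080,-18.0691)
T_B = V + ((C−V)·d_B)·d_B = V + 4.9830·d_B = (-20.3853,-20.6114)
sweep = 180° − θ = 28.3299°

center=(-30.0830,-37.8091) T_A=(-29.7080,-18.0691) T_B=(-20.3853,-20.6114) sweep=28.3299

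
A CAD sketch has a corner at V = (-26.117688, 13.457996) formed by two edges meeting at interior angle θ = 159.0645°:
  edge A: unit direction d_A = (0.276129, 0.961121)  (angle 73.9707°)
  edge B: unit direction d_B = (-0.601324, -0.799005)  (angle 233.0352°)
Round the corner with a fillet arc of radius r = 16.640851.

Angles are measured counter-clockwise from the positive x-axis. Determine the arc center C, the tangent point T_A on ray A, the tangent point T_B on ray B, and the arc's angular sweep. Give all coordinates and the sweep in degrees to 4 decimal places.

bisector direction at 153.5029° = (-0.894957,0.446152)
center distance |VC| = r/sin(θ/2) = 16.640851/sin(79.5323°) = 16.922486
C = V + |VC|·bis = (-41.2626,21.0080)
T_A = V + ((C−V)·d_A)·d_A = V + 3.0745·d_A = (-25.2687,16.4130)
T_B = V + ((C−V)·d_B)·d_B = V + 3.0745·d_B = (-27.9665,11.0014)
sweep = 180° − θ = 20.9355°

center=(-41.2626,21.0080) T_A=(-25.2687,16.4130) T_B=(-27.9665,11.0014) sweep=20.9355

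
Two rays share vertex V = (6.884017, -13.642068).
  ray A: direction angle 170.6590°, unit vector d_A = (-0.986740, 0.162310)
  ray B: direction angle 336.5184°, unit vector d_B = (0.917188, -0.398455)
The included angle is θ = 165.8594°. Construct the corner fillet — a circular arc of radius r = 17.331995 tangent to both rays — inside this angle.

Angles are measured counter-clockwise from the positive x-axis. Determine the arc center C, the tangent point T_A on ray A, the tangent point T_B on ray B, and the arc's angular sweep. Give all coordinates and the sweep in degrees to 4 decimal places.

bisector direction at 253.5887° = (-0.282531,-0.959258)
center distance |VC| = r/sin(θ/2) = 17.331995/sin(82.9297°) = 17.464800
C = V + |VC|·bis = (1.9497,-30.3953)
T_A = V + ((C−V)·d_A)·d_A = V + 2.1497·d_A = (4.7628,-13.2932)
T_B = V + ((C−V)·d_B)·d_B = V + 2.1497·d_B = (8.8557,-14.4986)
sweep = 180° − θ = 14.1406°

center=(1.9497,-30.3953) T_A=(4.7628,-13.2932) T_B=(8.8557,-14.4986) sweep=14.1406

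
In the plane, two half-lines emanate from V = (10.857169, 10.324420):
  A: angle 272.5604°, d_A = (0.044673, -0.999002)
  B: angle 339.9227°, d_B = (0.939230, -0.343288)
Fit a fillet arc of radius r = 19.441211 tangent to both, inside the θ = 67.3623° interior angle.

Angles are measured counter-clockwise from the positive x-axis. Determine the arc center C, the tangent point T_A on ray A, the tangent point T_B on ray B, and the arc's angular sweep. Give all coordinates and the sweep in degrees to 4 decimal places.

center=(31.5821,-17.9496) T_A=(12.1603,-18.8181) T_B=(38.2561,0.3102) sweep=112.6377

bisector direction at 306.2416° = (0.591191,-0.806532)
center distance |VC| = r/sin(θ/2) = 19.441211/sin(33.6812°) = 35.056326
C = V + |VC|·bis = (31.5821,-17.9496)
T_A = V + ((C−V)·d_A)·d_A = V + 29.1717·d_A = (12.1603,-18.8181)
T_B = V + ((C−V)·d_B)·d_B = V + 29.1717·d_B = (38.2561,0.3102)
sweep = 180° − θ = 112.6377°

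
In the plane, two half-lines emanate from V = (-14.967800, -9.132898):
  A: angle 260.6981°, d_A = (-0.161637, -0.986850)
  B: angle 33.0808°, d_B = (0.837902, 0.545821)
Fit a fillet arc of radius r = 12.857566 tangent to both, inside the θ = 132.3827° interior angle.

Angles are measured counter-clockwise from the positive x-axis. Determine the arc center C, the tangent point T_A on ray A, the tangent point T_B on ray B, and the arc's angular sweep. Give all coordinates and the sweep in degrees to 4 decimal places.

center=(-3.1963,-16.8097) T_A=(-15.8848,-14.7315) T_B=(-10.2142,-6.0364) sweep=47.6173

bisector direction at 326.8895° = (0.837618,-0.546256)
center distance |VC| = r/sin(θ/2) = 12.857566/sin(66.1913°) = 14.053540
C = V + |VC|·bis = (-3.1963,-16.8097)
T_A = V + ((C−V)·d_A)·d_A = V + 5.6732·d_A = (-15.8848,-14.7315)
T_B = V + ((C−V)·d_B)·d_B = V + 5.6732·d_B = (-10.2142,-6.0364)
sweep = 180° − θ = 47.6173°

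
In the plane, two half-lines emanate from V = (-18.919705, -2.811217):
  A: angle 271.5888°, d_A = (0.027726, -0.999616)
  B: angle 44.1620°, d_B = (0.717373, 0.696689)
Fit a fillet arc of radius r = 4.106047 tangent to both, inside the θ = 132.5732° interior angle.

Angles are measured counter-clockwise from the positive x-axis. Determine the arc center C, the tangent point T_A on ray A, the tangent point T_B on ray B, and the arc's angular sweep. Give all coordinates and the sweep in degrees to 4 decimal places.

center=(-14.7652,-4.5003) T_A=(-18.8697,-4.6141) T_B=(-17.6259,-1.5547) sweep=47.4268

bisector direction at 337.8754° = (0.926367,-0.376622)
center distance |VC| = r/sin(θ/2) = 4.106047/sin(66.2866°) = 4.484696
C = V + |VC|·bis = (-14.7652,-4.5003)
T_A = V + ((C−V)·d_A)·d_A = V + 1.8036·d_A = (-18.8697,-4.6141)
T_B = V + ((C−V)·d_B)·d_B = V + 1.8036·d_B = (-17.6259,-1.5547)
sweep = 180° − θ = 47.4268°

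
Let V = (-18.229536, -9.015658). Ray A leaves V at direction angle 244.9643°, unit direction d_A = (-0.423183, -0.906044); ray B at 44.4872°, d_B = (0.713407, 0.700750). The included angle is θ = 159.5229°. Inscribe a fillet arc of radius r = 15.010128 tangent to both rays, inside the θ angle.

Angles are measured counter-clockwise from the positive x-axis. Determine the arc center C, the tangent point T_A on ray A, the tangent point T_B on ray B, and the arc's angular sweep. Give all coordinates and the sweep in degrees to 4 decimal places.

center=(-5.7770,-17.8241) T_A=(-19.3769,-11.4721) T_B=(-16.2954,-7.1158) sweep=20.4771

bisector direction at 324.7258° = (0.816397,-0.577491)
center distance |VC| = r/sin(θ/2) = 15.010128/sin(79.7614°) = 15.253013
C = V + |VC|·bis = (-5.7770,-17.8241)
T_A = V + ((C−V)·d_A)·d_A = V + 2.7112·d_A = (-19.3769,-11.4721)
T_B = V + ((C−V)·d_B)·d_B = V + 2.7112·d_B = (-16.2954,-7.1158)
sweep = 180° − θ = 20.4771°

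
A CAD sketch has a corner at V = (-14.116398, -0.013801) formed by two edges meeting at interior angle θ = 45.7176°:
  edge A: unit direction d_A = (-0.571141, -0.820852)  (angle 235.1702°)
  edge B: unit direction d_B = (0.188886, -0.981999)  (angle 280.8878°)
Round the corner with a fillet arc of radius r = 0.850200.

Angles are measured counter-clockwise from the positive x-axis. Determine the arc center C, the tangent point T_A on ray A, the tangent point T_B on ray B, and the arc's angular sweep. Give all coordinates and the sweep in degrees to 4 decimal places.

center=(-14.5704,-2.1548) T_A=(-15.2682,-1.6693) T_B=(-13.7355,-1.9942) sweep=134.2824

bisector direction at 258.0290° = (-0.207417,-0.978253)
center distance |VC| = r/sin(θ/2) = 0.850200/sin(22.8588°) = 2.188634
C = V + |VC|·bis = (-14.5704,-2.1548)
T_A = V + ((C−V)·d_A)·d_A = V + 2.0167·d_A = (-15.2682,-1.6693)
T_B = V + ((C−V)·d_B)·d_B = V + 2.0167·d_B = (-13.7355,-1.9942)
sweep = 180° − θ = 134.2824°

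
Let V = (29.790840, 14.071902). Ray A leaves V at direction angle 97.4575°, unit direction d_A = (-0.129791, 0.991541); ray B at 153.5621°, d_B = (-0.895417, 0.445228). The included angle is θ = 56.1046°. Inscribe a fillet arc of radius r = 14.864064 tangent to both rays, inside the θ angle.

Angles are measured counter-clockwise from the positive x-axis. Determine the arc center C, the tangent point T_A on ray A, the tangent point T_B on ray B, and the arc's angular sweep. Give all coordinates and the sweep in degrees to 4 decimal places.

bisector direction at 125.5098° = (-0.580842,0.814016)
center distance |VC| = r/sin(θ/2) = 14.864064/sin(28.0523°) = 31.607018
C = V + |VC|·bis = (11.4322,39.8005)
T_A = V + ((C−V)·d_A)·d_A = V + 27.8938·d_A = (26.1705,41.7297)
T_B = V + ((C−V)·d_B)·d_B = V + 27.8938·d_B = (4.8143,26.4910)
sweep = 180° − θ = 123.8954°

center=(11.4322,39.8005) T_A=(26.1705,41.7297) T_B=(4.8143,26.4910) sweep=123.8954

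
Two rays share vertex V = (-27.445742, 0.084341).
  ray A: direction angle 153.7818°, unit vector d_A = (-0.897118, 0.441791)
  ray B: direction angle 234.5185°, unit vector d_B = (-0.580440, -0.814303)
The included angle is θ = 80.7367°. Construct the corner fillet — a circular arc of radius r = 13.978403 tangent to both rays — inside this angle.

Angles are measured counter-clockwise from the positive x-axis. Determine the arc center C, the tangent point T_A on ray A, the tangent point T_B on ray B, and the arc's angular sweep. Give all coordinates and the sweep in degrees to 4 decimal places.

bisector direction at 194.1501° = (-0.969658,-0.244464)
center distance |VC| = r/sin(θ/2) = 13.978403/sin(40.3683°) = 21.581630
C = V + |VC|·bis = (-48.3726,-5.1916)
T_A = V + ((C−V)·d_A)·d_A = V + 16.4430·d_A = (-42.1970,7.3487)
T_B = V + ((C−V)·d_B)·d_B = V + 16.4430·d_B = (-36.9899,-13.3052)
sweep = 180° − θ = 99.2633°

center=(-48.3726,-5.1916) T_A=(-42.1970,7.3487) T_B=(-36.9899,-13.3052) sweep=99.2633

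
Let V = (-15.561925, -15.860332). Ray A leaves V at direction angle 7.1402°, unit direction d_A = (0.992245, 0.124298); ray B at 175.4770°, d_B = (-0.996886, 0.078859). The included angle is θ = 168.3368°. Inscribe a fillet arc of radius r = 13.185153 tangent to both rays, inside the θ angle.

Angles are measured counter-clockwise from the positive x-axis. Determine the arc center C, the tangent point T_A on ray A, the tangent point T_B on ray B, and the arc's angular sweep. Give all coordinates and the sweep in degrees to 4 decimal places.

bisector direction at 91.3086° = (-0.022837,0.999739)
center distance |VC| = r/sin(θ/2) = 13.185153/sin(84.1684°) = 13.253743
C = V + |VC|·bis = (-15.8646,-2.6100)
T_A = V + ((C−V)·d_A)·d_A = V + 1.3466·d_A = (-14.2257,-15.6929)
T_B = V + ((C−V)·d_B)·d_B = V + 1.3466·d_B = (-16.9044,-15.7541)
sweep = 180° − θ = 11.6632°

center=(-15.8646,-2.6100) T_A=(-14.2257,-15.6929) T_B=(-16.9044,-15.7541) sweep=11.6632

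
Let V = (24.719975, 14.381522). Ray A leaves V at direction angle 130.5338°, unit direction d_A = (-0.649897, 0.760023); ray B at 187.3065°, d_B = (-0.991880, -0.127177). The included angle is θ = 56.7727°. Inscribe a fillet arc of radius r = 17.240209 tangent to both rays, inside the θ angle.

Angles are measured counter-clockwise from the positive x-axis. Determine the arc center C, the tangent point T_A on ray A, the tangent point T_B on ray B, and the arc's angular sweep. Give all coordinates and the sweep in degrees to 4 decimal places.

bisector direction at 158.9202° = (-0.933080,0.359669)
center distance |VC| = r/sin(θ/2) = 17.240209/sin(28.3864°) = 36.263522
C = V + |VC|·bis = (-9.1168,27.4244)
T_A = V + ((C−V)·d_A)·d_A = V + 31.9033·d_A = (3.9862,38.6287)
T_B = V + ((C−V)·d_B)·d_B = V + 31.9033·d_B = (-6.9242,10.3242)
sweep = 180° − θ = 123.2273°

center=(-9.1168,27.4244) T_A=(3.9862,38.6287) T_B=(-6.9242,10.3242) sweep=123.2273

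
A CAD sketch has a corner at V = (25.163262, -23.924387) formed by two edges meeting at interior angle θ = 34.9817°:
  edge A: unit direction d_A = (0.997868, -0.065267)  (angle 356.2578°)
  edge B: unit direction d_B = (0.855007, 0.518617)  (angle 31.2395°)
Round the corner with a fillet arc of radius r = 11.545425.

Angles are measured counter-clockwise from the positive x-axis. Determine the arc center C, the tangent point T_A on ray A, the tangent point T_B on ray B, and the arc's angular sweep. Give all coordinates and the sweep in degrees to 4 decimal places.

center=(62.4765,-14.7948) T_A=(61.7230,-26.3156) T_B=(56.4888,-4.9234) sweep=145.0183

bisector direction at 13.7486° = (0.971348,0.237663)
center distance |VC| = r/sin(θ/2) = 11.545425/sin(17.4908°) = 38.413878
C = V + |VC|·bis = (62.4765,-14.7948)
T_A = V + ((C−V)·d_A)·d_A = V + 36.6378·d_A = (61.7230,-26.3156)
T_B = V + ((C−V)·d_B)·d_B = V + 36.6378·d_B = (56.4888,-4.9234)
sweep = 180° − θ = 145.0183°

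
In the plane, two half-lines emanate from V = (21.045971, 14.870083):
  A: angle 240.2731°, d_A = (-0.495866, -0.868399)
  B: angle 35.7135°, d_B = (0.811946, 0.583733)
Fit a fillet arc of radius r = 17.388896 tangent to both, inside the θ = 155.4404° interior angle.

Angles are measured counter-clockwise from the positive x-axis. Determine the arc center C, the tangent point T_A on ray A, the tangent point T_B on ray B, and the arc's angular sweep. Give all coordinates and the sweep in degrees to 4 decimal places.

bisector direction at 317.9933° = (0.743067,-0.669218)
center distance |VC| = r/sin(θ/2) = 17.388896/sin(77.7202°) = 17.796059
C = V + |VC|·bis = (34.2696,2.9606)
T_A = V + ((C−V)·d_A)·d_A = V + 3.7850·d_A = (19.1691,11.5832)
T_B = V + ((C−V)·d_B)·d_B = V + 3.7850·d_B = (24.1192,17.0795)
sweep = 180° − θ = 24.5596°

center=(34.2696,2.9606) T_A=(19.1691,11.5832) T_B=(24.1192,17.0795) sweep=24.5596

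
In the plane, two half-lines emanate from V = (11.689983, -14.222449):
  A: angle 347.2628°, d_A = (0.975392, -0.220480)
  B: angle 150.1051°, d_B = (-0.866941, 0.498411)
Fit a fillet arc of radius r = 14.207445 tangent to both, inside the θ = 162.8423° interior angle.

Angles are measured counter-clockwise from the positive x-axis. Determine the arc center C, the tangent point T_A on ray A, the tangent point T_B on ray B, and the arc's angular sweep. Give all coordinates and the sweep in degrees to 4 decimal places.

bisector direction at 68.6840° = (0.363512,0.931589)
center distance |VC| = r/sin(θ/2) = 14.207445/sin(81.4211°) = 14.368203
C = V + |VC|·bis = (16.9130,-0.8372)
T_A = V + ((C−V)·d_A)·d_A = V + 2.1433·d_A = (13.7805,-14.6950)
T_B = V + ((C−V)·d_B)·d_B = V + 2.1433·d_B = (9.8319,-13.1542)
sweep = 180° − θ = 17.1577°

center=(16.9130,-0.8372) T_A=(13.7805,-14.6950) T_B=(9.8319,-13.1542) sweep=17.1577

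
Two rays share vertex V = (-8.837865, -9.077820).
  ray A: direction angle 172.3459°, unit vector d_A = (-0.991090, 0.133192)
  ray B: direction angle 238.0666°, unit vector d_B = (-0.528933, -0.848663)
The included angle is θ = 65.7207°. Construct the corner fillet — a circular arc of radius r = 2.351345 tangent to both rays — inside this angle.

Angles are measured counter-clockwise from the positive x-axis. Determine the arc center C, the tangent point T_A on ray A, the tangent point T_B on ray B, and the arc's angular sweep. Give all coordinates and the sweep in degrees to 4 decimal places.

center=(-12.7588,-10.9234) T_A=(-12.4456,-8.5930) T_B=(-10.7633,-12.1671) sweep=114.2793

bisector direction at 205.2063° = (-0.904781,-0.425878)
center distance |VC| = r/sin(θ/2) = 2.351345/sin(32.8603°) = 4.333531
C = V + |VC|·bis = (-12.7588,-10.9234)
T_A = V + ((C−V)·d_A)·d_A = V + 3.6401·d_A = (-12.4456,-8.5930)
T_B = V + ((C−V)·d_B)·d_B = V + 3.6401·d_B = (-10.7633,-12.1671)
sweep = 180° − θ = 114.2793°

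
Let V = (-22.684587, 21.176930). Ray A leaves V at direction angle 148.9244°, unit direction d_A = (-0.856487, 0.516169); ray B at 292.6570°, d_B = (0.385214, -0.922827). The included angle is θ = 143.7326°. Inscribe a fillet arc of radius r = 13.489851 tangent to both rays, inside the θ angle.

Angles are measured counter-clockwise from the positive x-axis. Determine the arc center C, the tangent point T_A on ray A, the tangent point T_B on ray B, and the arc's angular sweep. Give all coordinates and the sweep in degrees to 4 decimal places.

bisector direction at 220.7907° = (-0.757101,-0.653298)
center distance |VC| = r/sin(θ/2) = 13.489851/sin(71.8663°) = 14.194870
C = V + |VC|·bis = (-33.4315,11.9035)
T_A = V + ((C−V)·d_A)·d_A = V + 4.4179·d_A = (-26.4685,23.4573)
T_B = V + ((C−V)·d_B)·d_B = V + 4.4179·d_B = (-20.9827,17.0999)
sweep = 180° − θ = 36.2674°

center=(-33.4315,11.9035) T_A=(-26.4685,23.4573) T_B=(-20.9827,17.0999) sweep=36.2674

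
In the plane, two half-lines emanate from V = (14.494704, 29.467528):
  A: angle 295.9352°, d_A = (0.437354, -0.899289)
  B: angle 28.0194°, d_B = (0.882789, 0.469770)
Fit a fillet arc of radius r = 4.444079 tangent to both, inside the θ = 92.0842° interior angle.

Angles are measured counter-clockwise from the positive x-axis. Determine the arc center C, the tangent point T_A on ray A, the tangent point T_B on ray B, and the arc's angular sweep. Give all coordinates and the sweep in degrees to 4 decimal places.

center=(20.3654,27.5574) T_A=(16.3689,25.6138) T_B=(18.2777,31.4806) sweep=87.9158

bisector direction at 341.9773° = (0.950934,-0.309394)
center distance |VC| = r/sin(θ/2) = 4.444079/sin(46.0421°) = 6.173618
C = V + |VC|·bis = (20.3654,27.5574)
T_A = V + ((C−V)·d_A)·d_A = V + 4.2853·d_A = (16.3689,25.6138)
T_B = V + ((C−V)·d_B)·d_B = V + 4.2853·d_B = (18.2777,31.4806)
sweep = 180° − θ = 87.9158°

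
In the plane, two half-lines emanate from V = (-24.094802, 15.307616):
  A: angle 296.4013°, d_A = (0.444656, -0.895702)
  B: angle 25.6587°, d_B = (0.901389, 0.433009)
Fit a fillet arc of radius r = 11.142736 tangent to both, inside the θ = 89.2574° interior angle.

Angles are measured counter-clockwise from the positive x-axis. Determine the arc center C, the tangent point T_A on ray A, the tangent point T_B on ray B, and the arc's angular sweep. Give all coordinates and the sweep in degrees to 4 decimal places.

bisector direction at 341.0300° = (0.945689,-0.325073)
center distance |VC| = r/sin(θ/2) = 11.142736/sin(44.6287°) = 15.861329
C = V + |VC|·bis = (-9.0949,10.1515)
T_A = V + ((C−V)·d_A)·d_A = V + 11.2881·d_A = (-19.0755,5.1968)
T_B = V + ((C−V)·d_B)·d_B = V + 11.2881·d_B = (-13.9198,20.1955)
sweep = 180° − θ = 90.7426°

center=(-9.0949,10.1515) T_A=(-19.0755,5.1968) T_B=(-13.9198,20.1955) sweep=90.7426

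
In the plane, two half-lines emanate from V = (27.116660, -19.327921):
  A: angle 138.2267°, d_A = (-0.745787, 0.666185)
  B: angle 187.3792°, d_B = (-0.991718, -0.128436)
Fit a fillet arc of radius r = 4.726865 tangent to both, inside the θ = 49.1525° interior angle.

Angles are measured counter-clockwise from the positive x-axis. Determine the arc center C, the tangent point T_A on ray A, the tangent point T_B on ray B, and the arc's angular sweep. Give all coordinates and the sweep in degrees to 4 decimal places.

bisector direction at 162.8030° = (-0.955294,0.295659)
center distance |VC| = r/sin(θ/2) = 4.726865/sin(24.5763°) = 11.365283
C = V + |VC|·bis = (16.2595,-15.9677)
T_A = V + ((C−V)·d_A)·d_A = V + 10.3357·d_A = (19.4084,-12.4424)
T_B = V + ((C−V)·d_B)·d_B = V + 10.3357·d_B = (16.8666,-20.6554)
sweep = 180° − θ = 130.8475°

center=(16.2595,-15.9677) T_A=(19.4084,-12.4424) T_B=(16.8666,-20.6554) sweep=130.8475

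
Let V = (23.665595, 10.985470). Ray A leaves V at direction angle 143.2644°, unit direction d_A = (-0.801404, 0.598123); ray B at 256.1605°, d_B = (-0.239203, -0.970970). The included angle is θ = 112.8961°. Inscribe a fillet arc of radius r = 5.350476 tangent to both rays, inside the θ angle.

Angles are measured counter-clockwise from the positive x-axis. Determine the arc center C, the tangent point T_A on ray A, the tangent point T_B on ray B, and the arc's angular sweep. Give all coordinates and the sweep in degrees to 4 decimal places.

bisector direction at 199.7124° = (-0.941397,-0.337300)
center distance |VC| = r/sin(θ/2) = 5.350476/sin(56.4481°) = 6.420173
C = V + |VC|·bis = (17.6217,8.8199)
T_A = V + ((C−V)·d_A)·d_A = V + 3.5484·d_A = (20.8219,13.1078)
T_B = V + ((C−V)·d_B)·d_B = V + 3.5484·d_B = (22.8168,7.5401)
sweep = 180° − θ = 67.1039°

center=(17.6217,8.8199) T_A=(20.8219,13.1078) T_B=(22.8168,7.5401) sweep=67.1039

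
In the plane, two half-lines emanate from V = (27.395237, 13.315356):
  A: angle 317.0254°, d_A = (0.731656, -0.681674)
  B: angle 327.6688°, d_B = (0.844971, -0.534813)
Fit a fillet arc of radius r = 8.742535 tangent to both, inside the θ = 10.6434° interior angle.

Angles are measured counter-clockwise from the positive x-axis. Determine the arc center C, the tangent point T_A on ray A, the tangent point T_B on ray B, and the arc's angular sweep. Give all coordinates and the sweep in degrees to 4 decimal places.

bisector direction at 322.3471° = (0.791726,-0.610876)
center distance |VC| = r/sin(θ/2) = 8.742535/sin(5.3217°) = 94.261477
C = V + |VC|·bis = (102.0245,-44.2668)
T_A = V + ((C−V)·d_A)·d_A = V + 93.8552·d_A = (96.0649,-50.6633)
T_B = V + ((C−V)·d_B)·d_B = V + 93.8552·d_B = (106.7001,-36.8796)
sweep = 180° − θ = 169.3566°

center=(102.0245,-44.2668) T_A=(96.0649,-50.6633) T_B=(106.7001,-36.8796) sweep=169.3566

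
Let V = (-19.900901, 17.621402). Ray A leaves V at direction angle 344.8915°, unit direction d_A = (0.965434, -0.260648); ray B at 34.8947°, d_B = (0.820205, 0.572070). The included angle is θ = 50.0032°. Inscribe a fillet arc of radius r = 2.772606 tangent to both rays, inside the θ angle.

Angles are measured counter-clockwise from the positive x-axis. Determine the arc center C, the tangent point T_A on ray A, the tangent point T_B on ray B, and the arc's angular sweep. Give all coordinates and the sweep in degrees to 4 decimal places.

bisector direction at 9.8931° = (0.985130,0.171810)
center distance |VC| = r/sin(θ/2) = 2.772606/sin(25.0016°) = 6.560152
C = V + |VC|·bis = (-13.4383,18.7485)
T_A = V + ((C−V)·d_A)·d_A = V + 5.9454·d_A = (-14.1610,16.0717)
T_B = V + ((C−V)·d_B)·d_B = V + 5.9454·d_B = (-15.0244,21.0226)
sweep = 180° − θ = 129.9968°

center=(-13.4383,18.7485) T_A=(-14.1610,16.0717) T_B=(-15.0244,21.0226) sweep=129.9968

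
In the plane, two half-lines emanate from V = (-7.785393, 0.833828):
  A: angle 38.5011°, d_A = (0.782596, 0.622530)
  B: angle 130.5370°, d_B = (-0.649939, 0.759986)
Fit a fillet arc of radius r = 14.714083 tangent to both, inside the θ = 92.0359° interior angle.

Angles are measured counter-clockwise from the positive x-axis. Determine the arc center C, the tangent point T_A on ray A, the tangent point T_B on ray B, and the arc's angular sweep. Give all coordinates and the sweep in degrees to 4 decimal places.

center=(-5.8322,21.1891) T_A=(3.3277,9.6739) T_B=(-17.0147,11.6259) sweep=87.9641

bisector direction at 84.5190° = (0.095515,0.995428)
center distance |VC| = r/sin(θ/2) = 14.714083/sin(46.0179°) = 20.448797
C = V + |VC|·bis = (-5.8322,21.1891)
T_A = V + ((C−V)·d_A)·d_A = V + 14.2003·d_A = (3.3277,9.6739)
T_B = V + ((C−V)·d_B)·d_B = V + 14.2003·d_B = (-17.0147,11.6259)
sweep = 180° − θ = 87.9641°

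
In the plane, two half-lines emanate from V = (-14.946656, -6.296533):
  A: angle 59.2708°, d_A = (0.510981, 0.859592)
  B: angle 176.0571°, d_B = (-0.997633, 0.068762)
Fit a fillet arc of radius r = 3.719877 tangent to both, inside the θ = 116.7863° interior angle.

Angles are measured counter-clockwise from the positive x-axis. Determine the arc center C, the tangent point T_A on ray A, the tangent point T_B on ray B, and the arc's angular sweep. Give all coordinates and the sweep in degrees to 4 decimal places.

bisector direction at 117.6639° = (-0.464285,0.885686)
center distance |VC| = r/sin(θ/2) = 3.719877/sin(58.3931°) = 4.367774
C = V + |VC|·bis = (-16.9745,-2.4281)
T_A = V + ((C−V)·d_A)·d_A = V + 2.2891·d_A = (-13.7770,-4.3288)
T_B = V + ((C−V)·d_B)·d_B = V + 2.2891·d_B = (-17.2303,-6.1391)
sweep = 180° − θ = 63.2137°

center=(-16.9745,-2.4281) T_A=(-13.7770,-4.3288) T_B=(-17.2303,-6.1391) sweep=63.2137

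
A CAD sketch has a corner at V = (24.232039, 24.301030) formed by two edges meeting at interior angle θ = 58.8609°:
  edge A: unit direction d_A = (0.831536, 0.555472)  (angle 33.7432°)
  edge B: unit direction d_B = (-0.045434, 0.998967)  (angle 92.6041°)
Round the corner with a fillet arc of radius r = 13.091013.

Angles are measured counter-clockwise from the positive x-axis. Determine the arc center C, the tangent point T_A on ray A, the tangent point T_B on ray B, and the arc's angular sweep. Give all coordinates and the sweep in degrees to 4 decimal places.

center=(36.2553,48.0758) T_A=(43.5270,37.1902) T_B=(23.1778,47.4810) sweep=121.1391

bisector direction at 63.1736° = (0.451288,0.892378)
center distance |VC| = r/sin(θ/2) = 13.091013/sin(29.4305°) = 26.642044
C = V + |VC|·bis = (36.2553,48.0758)
T_A = V + ((C−V)·d_A)·d_A = V + 23.2040·d_A = (43.5270,37.1902)
T_B = V + ((C−V)·d_B)·d_B = V + 23.2040·d_B = (23.1778,47.4810)
sweep = 180° − θ = 121.1391°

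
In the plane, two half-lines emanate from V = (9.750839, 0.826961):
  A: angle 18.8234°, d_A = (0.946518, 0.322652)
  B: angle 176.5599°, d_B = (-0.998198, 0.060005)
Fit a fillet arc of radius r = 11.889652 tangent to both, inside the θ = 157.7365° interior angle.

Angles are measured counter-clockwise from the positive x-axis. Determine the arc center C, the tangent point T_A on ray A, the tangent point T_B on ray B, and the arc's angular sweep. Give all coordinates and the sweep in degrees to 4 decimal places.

center=(8.1290,12.8356) T_A=(11.9652,1.5818) T_B=(7.4156,0.9673) sweep=22.2635

bisector direction at 97.6916° = (-0.133842,0.991003)
center distance |VC| = r/sin(θ/2) = 11.889652/sin(78.8683°) = 12.117635
C = V + |VC|·bis = (8.1290,12.8356)
T_A = V + ((C−V)·d_A)·d_A = V + 2.3395·d_A = (11.9652,1.5818)
T_B = V + ((C−V)·d_B)·d_B = V + 2.3395·d_B = (7.4156,0.9673)
sweep = 180° − θ = 22.2635°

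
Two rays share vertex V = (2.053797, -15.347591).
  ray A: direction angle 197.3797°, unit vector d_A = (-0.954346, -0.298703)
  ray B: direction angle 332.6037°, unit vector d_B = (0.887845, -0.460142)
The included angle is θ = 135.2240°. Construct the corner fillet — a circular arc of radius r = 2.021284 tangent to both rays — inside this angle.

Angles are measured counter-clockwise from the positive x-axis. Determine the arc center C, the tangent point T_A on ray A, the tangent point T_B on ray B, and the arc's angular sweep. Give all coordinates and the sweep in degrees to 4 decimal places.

center=(1.8630,-17.5253) T_A=(1.2592,-15.5963) T_B=(2.7930,-15.7307) sweep=44.7760

bisector direction at 264.9917° = (-0.087300,-0.996182)
center distance |VC| = r/sin(θ/2) = 2.021284/sin(67.6120°) = 2.186056
C = V + |VC|·bis = (1.8630,-17.5253)
T_A = V + ((C−V)·d_A)·d_A = V + 0.8326·d_A = (1.2592,-15.5963)
T_B = V + ((C−V)·d_B)·d_B = V + 0.8326·d_B = (2.7930,-15.7307)
sweep = 180° − θ = 44.7760°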